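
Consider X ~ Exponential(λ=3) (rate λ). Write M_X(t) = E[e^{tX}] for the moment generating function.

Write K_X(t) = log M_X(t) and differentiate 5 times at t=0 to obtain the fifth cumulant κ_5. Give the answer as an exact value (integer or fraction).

M_X(t) = 3/(3 - t)
K_X(t) = log M_X(t) = -log(3 - t) + log(3)
K′(t) = -1/(t - 3)
K′′(t) = 1/(t^2 - 6*t + 9)
K′′′(t) = -2/(t^3 - 9*t^2 + 27*t - 27)
K′′′′(t) = 6/(t^4 - 12*t^3 + 54*t^2 - 108*t + 81)
K′′′′′(t) = -24/(t^5 - 15*t^4 + 90*t^3 - 270*t^2 + 405*t - 243)

κ_5 = K′′′′′(0) = 8/81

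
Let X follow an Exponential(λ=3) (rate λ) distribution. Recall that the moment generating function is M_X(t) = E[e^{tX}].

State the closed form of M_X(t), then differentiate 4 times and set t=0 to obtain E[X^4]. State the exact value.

M_X(t) = 3/(3 - t)
D^4[M](t) = -72/(t^5 - 15*t^4 + 90*t^3 - 270*t^2 + 405*t - 243)

E[X^4] = D^4[M](0) = 8/27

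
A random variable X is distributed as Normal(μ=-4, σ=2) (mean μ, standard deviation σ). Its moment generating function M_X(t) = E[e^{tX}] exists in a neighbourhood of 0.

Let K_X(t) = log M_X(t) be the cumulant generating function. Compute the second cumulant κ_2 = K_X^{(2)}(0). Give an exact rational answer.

M_X(t) = e^(2*t^2 - 4*t)
K_X(t) = log M_X(t) = 2*t^2 - 4*t
dK/dt = 4*t - 4
d^2K/dt^2 = 4

κ_2 = d^2K/dt^2 |_{t=0} = 4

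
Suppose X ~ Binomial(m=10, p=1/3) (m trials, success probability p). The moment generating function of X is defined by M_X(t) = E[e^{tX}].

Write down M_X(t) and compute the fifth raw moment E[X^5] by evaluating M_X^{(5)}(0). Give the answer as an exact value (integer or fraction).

E[X^5] = M′′′′′(0) = 4700/3

M_X(t) = (e^(t)/3 + 2/3)^10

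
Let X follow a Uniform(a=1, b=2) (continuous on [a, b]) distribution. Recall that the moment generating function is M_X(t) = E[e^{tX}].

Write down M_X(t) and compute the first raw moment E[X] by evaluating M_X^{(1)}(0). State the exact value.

E[X] = dM/dt |_{t=0} = 3/2

M_X(t) = (e^(2*t) - e^(t))/t
dM/dt = (2*t*e^(2*t) - t*e^(t) - e^(2*t) + e^(t))/t^2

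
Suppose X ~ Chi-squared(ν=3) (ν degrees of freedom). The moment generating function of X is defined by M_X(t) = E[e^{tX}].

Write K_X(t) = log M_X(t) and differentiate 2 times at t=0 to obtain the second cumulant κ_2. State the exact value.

κ_2 = d^2K/dt^2 |_{t=0} = 6

M_X(t) = (1 - 2*t)^(-3/2)
K_X(t) = log M_X(t) = -3*log(1 - 2*t)/2
dK/dt = -3/(2*t - 1)
d^2K/dt^2 = 6/(4*t^2 - 4*t + 1)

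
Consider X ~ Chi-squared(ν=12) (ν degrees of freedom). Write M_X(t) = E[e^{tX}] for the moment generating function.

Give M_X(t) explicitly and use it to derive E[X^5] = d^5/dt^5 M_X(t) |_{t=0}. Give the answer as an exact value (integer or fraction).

M_X(t) = (1 - 2*t)^(-6)
D^5[M](t) = -967680/(2048*t^11 - 11264*t^10 + 28160*t^9 - 42240*t^8 + 42240*t^7 - 29568*t^6 + 14784*t^5 - 5280*t^4 + 1320*t^3 - 220*t^2 + 22*t - 1)

E[X^5] = D^5[M](0) = 967680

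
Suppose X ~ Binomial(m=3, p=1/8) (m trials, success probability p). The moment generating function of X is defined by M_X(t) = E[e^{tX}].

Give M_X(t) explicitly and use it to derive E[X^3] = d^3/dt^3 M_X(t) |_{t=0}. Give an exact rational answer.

E[X^3] = D^3[M](0) = 171/256

M_X(t) = (e^(t)/8 + 7/8)^3
D^3[M](t) = 27*e^(3*t)/512 + 21*e^(2*t)/64 + 147*e^(t)/512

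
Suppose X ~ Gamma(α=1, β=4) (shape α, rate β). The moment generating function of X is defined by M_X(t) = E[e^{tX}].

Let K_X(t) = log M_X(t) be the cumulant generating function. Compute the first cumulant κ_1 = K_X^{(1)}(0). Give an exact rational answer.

M_X(t) = 4/(4 - t)
K_X(t) = log M_X(t) = -log(4 - t) + 2*log(2)
K^(1)(t) = -1/(t - 4)

κ_1 = K^(1)(0) = 1/4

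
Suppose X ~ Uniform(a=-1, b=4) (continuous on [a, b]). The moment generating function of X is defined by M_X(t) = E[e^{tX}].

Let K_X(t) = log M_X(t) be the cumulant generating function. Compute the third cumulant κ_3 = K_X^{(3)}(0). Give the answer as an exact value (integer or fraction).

κ_3 = d^3K/dt^3 |_{t=0} = 0

M_X(t) = (e^(4*t) - e^(-t))/(5*t)
K_X(t) = log M_X(t) = -log(t) + log(e^(4*t) - e^(-t)) - log(5)
dK/dt = (4*t*e^(5*t) + t - e^(5*t) + 1)/(t*e^(5*t) - t)
d^2K/dt^2 = (-25*t^2*e^(5*t) + e^(10*t) - 2*e^(5*t) + 1)/(t^2*e^(10*t) - 2*t^2*e^(5*t) + t^2)
d^3K/dt^3 = (125*t^3*e^(10*t) + 125*t^3*e^(5*t) - 2*e^(15*t) + 6*e^(10*t) - 6*e^(5*t) + 2)/(t^3*e^(15*t) - 3*t^3*e^(10*t) + 3*t^3*e^(5*t) - t^3)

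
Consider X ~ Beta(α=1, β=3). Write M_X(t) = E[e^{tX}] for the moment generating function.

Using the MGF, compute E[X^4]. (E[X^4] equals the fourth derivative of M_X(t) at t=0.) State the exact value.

M_X(t) = ₁F₁(1; 4; t)
D^4[M](t) = ₁F₁(5; 8; t)/35

E[X^4] = D^4[M](0) = 1/35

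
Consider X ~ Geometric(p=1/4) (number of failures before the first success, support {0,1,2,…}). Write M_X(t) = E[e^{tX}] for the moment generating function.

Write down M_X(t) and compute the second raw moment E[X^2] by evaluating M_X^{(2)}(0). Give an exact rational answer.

E[X^2] = M^(2)(0) = 21

M_X(t) = 1/(4*(1 - 3*e^(t)/4))
M^(2)(t) = (-9*e^(2*t) - 12*e^(t))/(27*e^(3*t) - 108*e^(2*t) + 144*e^(t) - 64)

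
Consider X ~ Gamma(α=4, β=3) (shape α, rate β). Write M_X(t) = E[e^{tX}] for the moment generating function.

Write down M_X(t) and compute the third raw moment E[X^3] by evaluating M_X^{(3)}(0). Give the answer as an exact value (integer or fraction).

E[X^3] = M^(3)(0) = 40/9

M_X(t) = 81/(3 - t)^4
M^(3)(t) = -9720/(t^7 - 21*t^6 + 189*t^5 - 945*t^4 + 2835*t^3 - 5103*t^2 + 5103*t - 2187)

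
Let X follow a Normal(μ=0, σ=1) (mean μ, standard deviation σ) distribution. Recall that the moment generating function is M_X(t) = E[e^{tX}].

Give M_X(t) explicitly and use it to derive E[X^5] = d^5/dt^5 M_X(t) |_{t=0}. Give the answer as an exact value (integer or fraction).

M_X(t) = e^(t^2/2)
M′(t) = t*e^(t^2/2)
M′′(t) = t^2*e^(t^2/2) + e^(t^2/2)
M′′′(t) = t^3*e^(t^2/2) + 3*t*e^(t^2/2)
M′′′′(t) = t^4*e^(t^2/2) + 6*t^2*e^(t^2/2) + 3*e^(t^2/2)
M′′′′′(t) = t^5*e^(t^2/2) + 10*t^3*e^(t^2/2) + 15*t*e^(t^2/2)

E[X^5] = M′′′′′(0) = 0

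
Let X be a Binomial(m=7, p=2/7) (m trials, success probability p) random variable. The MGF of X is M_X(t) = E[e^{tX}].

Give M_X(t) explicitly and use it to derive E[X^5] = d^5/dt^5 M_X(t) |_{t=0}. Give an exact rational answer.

M_X(t) = (2*e^(t)/7 + 5/7)^7

E[X^5] = M^(5)(0) = 568202/2401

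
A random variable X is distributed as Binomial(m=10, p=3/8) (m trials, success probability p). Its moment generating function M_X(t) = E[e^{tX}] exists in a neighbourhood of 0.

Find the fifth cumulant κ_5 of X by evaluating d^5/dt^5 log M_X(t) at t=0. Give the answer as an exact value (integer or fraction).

κ_5 = K^(5)(0) = -2175/2048

M_X(t) = (3*e^(t)/8 + 5/8)^10
K_X(t) = log M_X(t) = 10*log(3*e^(t)/8 + 5/8)
K^(5)(t) = (-4050*e^(4*t) + 74250*e^(3*t) - 123750*e^(2*t) + 18750*e^(t))/(243*e^(5*t) + 2025*e^(4*t) + 6750*e^(3*t) + 11250*e^(2*t) + 9375*e^(t) + 3125)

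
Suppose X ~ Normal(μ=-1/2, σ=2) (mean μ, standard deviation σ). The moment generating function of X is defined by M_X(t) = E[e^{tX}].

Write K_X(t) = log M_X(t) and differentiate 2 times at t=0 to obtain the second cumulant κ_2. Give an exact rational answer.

κ_2 = D^2[K](0) = 4

M_X(t) = e^(2*t^2 - t/2)
K_X(t) = log M_X(t) = 2*t^2 - t/2
D^2[K](t) = 4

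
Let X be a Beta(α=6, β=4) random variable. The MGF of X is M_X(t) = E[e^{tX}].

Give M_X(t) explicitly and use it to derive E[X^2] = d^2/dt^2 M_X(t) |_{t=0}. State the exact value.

E[X^2] = D^2[M](0) = 21/55

M_X(t) = ₁F₁(6; 10; t)
D^2[M](t) = 21*₁F₁(8; 12; t)/55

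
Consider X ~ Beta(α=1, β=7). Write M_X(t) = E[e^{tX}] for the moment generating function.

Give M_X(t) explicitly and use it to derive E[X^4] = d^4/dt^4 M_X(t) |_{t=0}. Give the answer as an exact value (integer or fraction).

E[X^4] = M′′′′(0) = 1/330

M_X(t) = ₁F₁(1; 8; t)
M′(t) = ₁F₁(2; 9; t)/8
M′′(t) = ₁F₁(3; 10; t)/36
M′′′(t) = ₁F₁(4; 11; t)/120
M′′′′(t) = ₁F₁(5; 12; t)/330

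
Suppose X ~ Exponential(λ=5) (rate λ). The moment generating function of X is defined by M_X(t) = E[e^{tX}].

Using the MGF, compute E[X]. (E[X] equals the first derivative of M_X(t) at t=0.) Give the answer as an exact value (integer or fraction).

M_X(t) = 5/(5 - t)
dM/dt = 5/(t^2 - 10*t + 25)

E[X] = dM/dt |_{t=0} = 1/5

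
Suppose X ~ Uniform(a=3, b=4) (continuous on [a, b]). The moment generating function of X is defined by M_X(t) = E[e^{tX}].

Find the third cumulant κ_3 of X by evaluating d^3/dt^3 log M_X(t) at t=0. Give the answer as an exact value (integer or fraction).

M_X(t) = (e^(4*t) - e^(3*t))/t
K_X(t) = log M_X(t) = -log(t) + log(e^(4*t) - e^(3*t))
D^3[K](t) = (t^3*e^(2*t) + t^3*e^(t) - 2*e^(3*t) + 6*e^(2*t) - 6*e^(t) + 2)/(t^3*e^(3*t) - 3*t^3*e^(2*t) + 3*t^3*e^(t) - t^3)

κ_3 = D^3[K](0) = 0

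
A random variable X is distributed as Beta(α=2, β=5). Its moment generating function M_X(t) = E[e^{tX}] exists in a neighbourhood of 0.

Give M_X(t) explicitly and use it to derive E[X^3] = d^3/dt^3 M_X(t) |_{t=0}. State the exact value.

E[X^3] = d^3M/dt^3 |_{t=0} = 1/21

M_X(t) = ₁F₁(2; 7; t)
dM/dt = 2*₁F₁(3; 8; t)/7
d^2M/dt^2 = 3*₁F₁(4; 9; t)/28
d^3M/dt^3 = ₁F₁(5; 10; t)/21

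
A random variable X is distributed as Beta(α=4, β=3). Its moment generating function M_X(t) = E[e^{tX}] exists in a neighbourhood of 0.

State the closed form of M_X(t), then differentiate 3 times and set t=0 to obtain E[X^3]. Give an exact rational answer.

E[X^3] = M′′′(0) = 5/21

M_X(t) = ₁F₁(4; 7; t)
M′(t) = 4*₁F₁(5; 8; t)/7
M′′(t) = 5*₁F₁(6; 9; t)/14
M′′′(t) = 5*₁F₁(7; 10; t)/21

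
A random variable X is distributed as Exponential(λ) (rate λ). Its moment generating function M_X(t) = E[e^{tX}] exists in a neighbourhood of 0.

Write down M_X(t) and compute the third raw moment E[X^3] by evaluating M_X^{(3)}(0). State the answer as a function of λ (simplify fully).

M_X(t) = λ/(λ - t)
dM/dt = λ/(λ^2 - 2*λ*t + t^2)
d^2M/dt^2 = -2*λ/(-λ^3 + 3*λ^2*t - 3*λ*t^2 + t^3)
d^3M/dt^3 = 6*λ/(λ^4 - 4*λ^3*t + 6*λ^2*t^2 - 4*λ*t^3 + t^4)

E[X^3] = d^3M/dt^3 |_{t=0} = 6/λ^3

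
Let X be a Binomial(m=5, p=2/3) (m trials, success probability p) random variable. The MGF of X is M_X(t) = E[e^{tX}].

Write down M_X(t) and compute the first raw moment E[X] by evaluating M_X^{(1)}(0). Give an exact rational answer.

E[X] = M^(1)(0) = 10/3

M_X(t) = (2*e^(t)/3 + 1/3)^5
M^(1)(t) = 160*e^(5*t)/243 + 320*e^(4*t)/243 + 80*e^(3*t)/81 + 80*e^(2*t)/243 + 10*e^(t)/243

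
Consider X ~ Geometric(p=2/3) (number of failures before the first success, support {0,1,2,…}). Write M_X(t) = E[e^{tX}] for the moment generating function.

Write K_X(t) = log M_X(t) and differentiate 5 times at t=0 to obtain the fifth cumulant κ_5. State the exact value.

κ_5 = K^(5)(0) = 15

M_X(t) = 2/(3*(1 - e^(t)/3))
K_X(t) = log M_X(t) = -log(1 - e^(t)/3) - log(3) + log(2)
K^(5)(t) = (-3*e^(4*t) - 99*e^(3*t) - 297*e^(2*t) - 81*e^(t))/(e^(5*t) - 15*e^(4*t) + 90*e^(3*t) - 270*e^(2*t) + 405*e^(t) - 243)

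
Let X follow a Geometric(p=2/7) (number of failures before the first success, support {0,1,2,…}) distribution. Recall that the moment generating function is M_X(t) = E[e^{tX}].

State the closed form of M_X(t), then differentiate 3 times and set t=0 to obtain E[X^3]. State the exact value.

M_X(t) = 2/(7*(1 - 5*e^(t)/7))
D^3[M](t) = (250*e^(3*t) + 1400*e^(2*t) + 490*e^(t))/(625*e^(4*t) - 3500*e^(3*t) + 7350*e^(2*t) - 6860*e^(t) + 2401)

E[X^3] = D^3[M](0) = 535/4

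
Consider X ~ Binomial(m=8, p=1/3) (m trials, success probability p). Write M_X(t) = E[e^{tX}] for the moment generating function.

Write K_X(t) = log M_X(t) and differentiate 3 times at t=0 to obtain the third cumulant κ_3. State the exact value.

M_X(t) = (e^(t)/3 + 2/3)^8
K_X(t) = log M_X(t) = 8*log(e^(t)/3 + 2/3)
K^(3)(t) = (-16*e^(2*t) + 32*e^(t))/(e^(3*t) + 6*e^(2*t) + 12*e^(t) + 8)

κ_3 = K^(3)(0) = 16/27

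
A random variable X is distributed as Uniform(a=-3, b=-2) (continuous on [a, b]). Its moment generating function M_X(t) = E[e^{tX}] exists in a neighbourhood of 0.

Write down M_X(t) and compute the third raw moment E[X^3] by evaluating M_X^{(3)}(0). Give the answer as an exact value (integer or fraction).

M_X(t) = (e^(-2*t) - e^(-3*t))/t
D^3[M](t) = (-8*t^3*e^(t) + 27*t^3 - 12*t^2*e^(t) + 27*t^2 - 12*t*e^(t) + 18*t - 6*e^(t) + 6)*e^(-3*t)/t^4

E[X^3] = D^3[M](0) = -65/4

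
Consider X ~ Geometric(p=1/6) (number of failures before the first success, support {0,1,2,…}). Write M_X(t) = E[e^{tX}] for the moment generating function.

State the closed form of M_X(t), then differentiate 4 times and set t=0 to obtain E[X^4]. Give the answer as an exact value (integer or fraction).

M_X(t) = 1/(6*(1 - 5*e^(t)/6))
dM/dt = 5*e^(t)/(25*e^(2*t) - 60*e^(t) + 36)
d^2M/dt^2 = (-25*e^(2*t) - 30*e^(t))/(125*e^(3*t) - 450*e^(2*t) + 540*e^(t) - 216)
d^3M/dt^3 = (125*e^(3*t) + 600*e^(2*t) + 180*e^(t))/(625*e^(4*t) - 3000*e^(3*t) + 5400*e^(2*t) - 4320*e^(t) + 1296)
d^4M/dt^4 = (-625*e^(4*t) - 8250*e^(3*t) - 9900*e^(2*t) - 1080*e^(t))/(3125*e^(5*t) - 18750*e^(4*t) + 45000*e^(3*t) - 54000*e^(2*t) + 32400*e^(t) - 7776)

E[X^4] = d^4M/dt^4 |_{t=0} = 19855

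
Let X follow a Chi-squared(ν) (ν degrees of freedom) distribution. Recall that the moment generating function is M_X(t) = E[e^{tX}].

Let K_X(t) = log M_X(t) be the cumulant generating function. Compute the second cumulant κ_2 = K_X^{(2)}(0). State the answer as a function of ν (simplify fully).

M_X(t) = (1 - 2*t)^(-ν/2)
K_X(t) = log M_X(t) = -ν*log(1 - 2*t)/2
D^2[K](t) = 2*ν/(4*t^2 - 4*t + 1)

κ_2 = D^2[K](0) = 2*ν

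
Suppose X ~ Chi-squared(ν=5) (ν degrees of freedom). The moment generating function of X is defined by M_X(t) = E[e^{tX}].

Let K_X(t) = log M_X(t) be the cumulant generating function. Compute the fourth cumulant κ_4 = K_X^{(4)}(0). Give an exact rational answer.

κ_4 = K^(4)(0) = 240

M_X(t) = (1 - 2*t)^(-5/2)
K_X(t) = log M_X(t) = -5*log(1 - 2*t)/2
K^(4)(t) = 240/(16*t^4 - 32*t^3 + 24*t^2 - 8*t + 1)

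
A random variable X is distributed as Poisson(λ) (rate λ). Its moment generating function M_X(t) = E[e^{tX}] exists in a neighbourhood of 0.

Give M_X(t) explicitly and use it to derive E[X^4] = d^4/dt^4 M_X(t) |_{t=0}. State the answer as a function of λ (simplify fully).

M_X(t) = e^(λ*(e^(t) - 1))
dM/dt = λ*e^(-λ)*e^(t)*e^(λ*e^(t))
d^2M/dt^2 = (λ^2*e^(2*t)*e^(λ*e^(t)) + λ*e^(t)*e^(λ*e^(t)))*e^(-λ)
d^3M/dt^3 = (λ^3*e^(3*t)*e^(λ*e^(t)) + 3*λ^2*e^(2*t)*e^(λ*e^(t)) + λ*e^(t)*e^(λ*e^(t)))*e^(-λ)
d^4M/dt^4 = (λ^4*e^(4*t)*e^(λ*e^(t)) + 6*λ^3*e^(3*t)*e^(λ*e^(t)) + 7*λ^2*e^(2*t)*e^(λ*e^(t)) + λ*e^(t)*e^(λ*e^(t)))*e^(-λ)

E[X^4] = d^4M/dt^4 |_{t=0} = λ*(λ^3 + 6*λ^2 + 7*λ + 1)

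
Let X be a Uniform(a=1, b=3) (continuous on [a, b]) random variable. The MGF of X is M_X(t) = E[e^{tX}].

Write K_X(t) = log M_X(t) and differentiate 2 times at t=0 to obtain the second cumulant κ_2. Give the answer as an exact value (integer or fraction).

κ_2 = D^2[K](0) = 1/3

M_X(t) = (e^(3*t) - e^(t))/(2*t)
K_X(t) = log M_X(t) = -log(t) + log(e^(3*t) - e^(t)) - log(2)
D^2[K](t) = (-4*t^2*e^(2*t) + e^(4*t) - 2*e^(2*t) + 1)/(t^2*e^(4*t) - 2*t^2*e^(2*t) + t^2)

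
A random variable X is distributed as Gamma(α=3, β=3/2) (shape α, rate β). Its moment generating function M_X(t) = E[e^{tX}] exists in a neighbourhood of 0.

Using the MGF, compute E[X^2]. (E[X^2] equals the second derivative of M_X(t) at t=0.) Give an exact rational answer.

E[X^2] = M′′(0) = 16/3

M_X(t) = 27/(8*(3/2 - t)^3)
M′(t) = 162/(16*t^4 - 96*t^3 + 216*t^2 - 216*t + 81)
M′′(t) = -1296/(32*t^5 - 240*t^4 + 720*t^3 - 1080*t^2 + 810*t - 243)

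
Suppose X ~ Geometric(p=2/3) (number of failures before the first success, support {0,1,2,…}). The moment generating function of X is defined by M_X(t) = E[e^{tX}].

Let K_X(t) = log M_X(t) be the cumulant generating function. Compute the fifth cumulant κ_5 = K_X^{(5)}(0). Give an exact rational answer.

M_X(t) = 2/(3*(1 - e^(t)/3))
K_X(t) = log M_X(t) = -log(1 - e^(t)/3) - log(3) + log(2)
D^5[K](t) = (-3*e^(4*t) - 99*e^(3*t) - 297*e^(2*t) - 81*e^(t))/(e^(5*t) - 15*e^(4*t) + 90*e^(3*t) - 270*e^(2*t) + 405*e^(t) - 243)

κ_5 = D^5[K](0) = 15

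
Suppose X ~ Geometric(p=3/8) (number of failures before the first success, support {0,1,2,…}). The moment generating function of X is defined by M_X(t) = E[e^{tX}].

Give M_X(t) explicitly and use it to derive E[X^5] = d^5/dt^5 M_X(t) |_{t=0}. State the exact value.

M_X(t) = 3/(8*(1 - 5*e^(t)/8))

E[X^5] = M^(5)(0) = 338135/81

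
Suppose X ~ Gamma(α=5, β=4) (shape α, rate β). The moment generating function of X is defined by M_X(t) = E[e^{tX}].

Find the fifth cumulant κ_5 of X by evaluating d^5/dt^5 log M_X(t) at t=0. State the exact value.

M_X(t) = 1024/(4 - t)^5
K_X(t) = log M_X(t) = -5*log(4 - t) + 10*log(2)
K^(5)(t) = -120/(t^5 - 20*t^4 + 160*t^3 - 640*t^2 + 1280*t - 1024)

κ_5 = K^(5)(0) = 15/128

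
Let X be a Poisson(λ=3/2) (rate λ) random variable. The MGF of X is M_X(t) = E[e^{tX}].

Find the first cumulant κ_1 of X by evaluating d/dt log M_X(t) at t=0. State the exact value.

κ_1 = D[K](0) = 3/2

M_X(t) = e^(3*e^(t)/2 - 3/2)
K_X(t) = log M_X(t) = 3*e^(t)/2 - 3/2
D[K](t) = 3*e^(t)/2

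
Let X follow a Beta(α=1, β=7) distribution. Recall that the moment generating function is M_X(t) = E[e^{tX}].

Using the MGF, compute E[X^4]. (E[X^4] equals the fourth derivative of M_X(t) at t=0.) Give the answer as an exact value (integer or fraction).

E[X^4] = D^4[M](0) = 1/330

M_X(t) = ₁F₁(1; 8; t)
D^4[M](t) = ₁F₁(5; 12; t)/330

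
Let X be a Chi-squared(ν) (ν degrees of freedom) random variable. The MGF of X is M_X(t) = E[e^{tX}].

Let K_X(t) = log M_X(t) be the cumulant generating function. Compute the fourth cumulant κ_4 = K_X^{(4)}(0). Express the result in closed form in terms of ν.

κ_4 = K^(4)(0) = 48*ν

M_X(t) = (1 - 2*t)^(-ν/2)
K_X(t) = log M_X(t) = -ν*log(1 - 2*t)/2
K^(4)(t) = 48*ν/(16*t^4 - 32*t^3 + 24*t^2 - 8*t + 1)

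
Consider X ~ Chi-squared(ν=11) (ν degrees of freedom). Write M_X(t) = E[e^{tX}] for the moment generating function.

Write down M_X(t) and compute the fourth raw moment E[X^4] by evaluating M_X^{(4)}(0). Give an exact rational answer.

M_X(t) = (1 - 2*t)^(-11/2)

E[X^4] = D^4[M](0) = 36465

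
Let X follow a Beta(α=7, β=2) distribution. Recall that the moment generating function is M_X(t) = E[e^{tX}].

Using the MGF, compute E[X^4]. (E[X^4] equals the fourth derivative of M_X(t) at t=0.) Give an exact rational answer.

E[X^4] = d^4M/dt^4 |_{t=0} = 14/33

M_X(t) = ₁F₁(7; 9; t)
dM/dt = 7*₁F₁(8; 10; t)/9
d^2M/dt^2 = 28*₁F₁(9; 11; t)/45
d^3M/dt^3 = 28*₁F₁(10; 12; t)/55
d^4M/dt^4 = 14*₁F₁(11; 13; t)/33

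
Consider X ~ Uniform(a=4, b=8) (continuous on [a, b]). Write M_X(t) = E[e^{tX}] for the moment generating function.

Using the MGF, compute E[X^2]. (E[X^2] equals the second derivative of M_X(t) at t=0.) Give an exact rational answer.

M_X(t) = (e^(8*t) - e^(4*t))/(4*t)
M′(t) = (8*t*e^(8*t) - 4*t*e^(4*t) - e^(8*t) + e^(4*t))/(4*t^2)
M′′(t) = (32*t^2*e^(8*t) - 8*t^2*e^(4*t) - 8*t*e^(8*t) + 4*t*e^(4*t) + e^(8*t) - e^(4*t))/(2*t^3)

E[X^2] = M′′(0) = 112/3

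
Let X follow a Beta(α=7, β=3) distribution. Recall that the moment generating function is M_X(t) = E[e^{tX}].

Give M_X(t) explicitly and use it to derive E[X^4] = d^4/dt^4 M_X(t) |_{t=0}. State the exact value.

M_X(t) = ₁F₁(7; 10; t)
M^(4)(t) = 42*₁F₁(11; 14; t)/143

E[X^4] = M^(4)(0) = 42/143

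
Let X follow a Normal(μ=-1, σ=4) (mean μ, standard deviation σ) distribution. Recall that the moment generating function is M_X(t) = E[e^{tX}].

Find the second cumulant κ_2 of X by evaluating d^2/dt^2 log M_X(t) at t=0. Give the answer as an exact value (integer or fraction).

κ_2 = d^2K/dt^2 |_{t=0} = 16

M_X(t) = e^(8*t^2 - t)
K_X(t) = log M_X(t) = 8*t^2 - t
dK/dt = 16*t - 1
d^2K/dt^2 = 16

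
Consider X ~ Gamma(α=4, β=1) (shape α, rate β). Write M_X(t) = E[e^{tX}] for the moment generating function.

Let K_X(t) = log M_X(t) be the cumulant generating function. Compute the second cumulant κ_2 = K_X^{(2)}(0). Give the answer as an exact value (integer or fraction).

M_X(t) = (1 - t)^(-4)
K_X(t) = log M_X(t) = -4*log(1 - t)
D^2[K](t) = 4/(t^2 - 2*t + 1)

κ_2 = D^2[K](0) = 4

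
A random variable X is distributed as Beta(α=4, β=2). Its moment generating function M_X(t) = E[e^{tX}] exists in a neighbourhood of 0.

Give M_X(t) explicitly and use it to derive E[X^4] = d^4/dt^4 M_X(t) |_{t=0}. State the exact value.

M_X(t) = ₁F₁(4; 6; t)
M′(t) = 2*₁F₁(5; 7; t)/3
M′′(t) = 10*₁F₁(6; 8; t)/21
M′′′(t) = 5*₁F₁(7; 9; t)/14
M′′′′(t) = 5*₁F₁(8; 10; t)/18

E[X^4] = M′′′′(0) = 5/18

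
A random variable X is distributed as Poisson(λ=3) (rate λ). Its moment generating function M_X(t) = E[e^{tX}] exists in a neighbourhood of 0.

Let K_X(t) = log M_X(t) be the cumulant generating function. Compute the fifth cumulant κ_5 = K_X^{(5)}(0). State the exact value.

κ_5 = D^5[K](0) = 3

M_X(t) = e^(3*e^(t) - 3)
K_X(t) = log M_X(t) = 3*e^(t) - 3
D^5[K](t) = 3*e^(t)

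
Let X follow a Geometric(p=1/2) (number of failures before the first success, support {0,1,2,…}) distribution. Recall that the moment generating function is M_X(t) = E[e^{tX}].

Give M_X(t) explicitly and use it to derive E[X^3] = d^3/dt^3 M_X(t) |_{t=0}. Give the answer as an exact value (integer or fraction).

E[X^3] = D^3[M](0) = 13

M_X(t) = 1/(2*(1 - e^(t)/2))
D^3[M](t) = (e^(3*t) + 8*e^(2*t) + 4*e^(t))/(e^(4*t) - 8*e^(3*t) + 24*e^(2*t) - 32*e^(t) + 16)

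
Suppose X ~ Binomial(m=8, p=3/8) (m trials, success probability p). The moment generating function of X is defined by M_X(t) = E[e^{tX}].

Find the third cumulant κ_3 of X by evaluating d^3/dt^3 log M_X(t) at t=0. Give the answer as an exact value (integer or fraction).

κ_3 = D^3[K](0) = 15/32

M_X(t) = (3*e^(t)/8 + 5/8)^8
K_X(t) = log M_X(t) = 8*log(3*e^(t)/8 + 5/8)
D^3[K](t) = (-360*e^(2*t) + 600*e^(t))/(27*e^(3*t) + 135*e^(2*t) + 225*e^(t) + 125)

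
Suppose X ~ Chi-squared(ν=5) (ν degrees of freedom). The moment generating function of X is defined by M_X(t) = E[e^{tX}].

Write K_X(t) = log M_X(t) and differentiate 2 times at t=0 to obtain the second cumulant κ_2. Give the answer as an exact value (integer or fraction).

κ_2 = K′′(0) = 10

M_X(t) = (1 - 2*t)^(-5/2)
K_X(t) = log M_X(t) = -5*log(1 - 2*t)/2
K′(t) = -5/(2*t - 1)
K′′(t) = 10/(4*t^2 - 4*t + 1)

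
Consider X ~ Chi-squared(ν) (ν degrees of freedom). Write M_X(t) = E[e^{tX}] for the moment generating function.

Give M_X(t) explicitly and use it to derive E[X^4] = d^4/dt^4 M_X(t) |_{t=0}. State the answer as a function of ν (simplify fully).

E[X^4] = d^4M/dt^4 |_{t=0} = ν*(ν^3 + 12*ν^2 + 44*ν + 48)

M_X(t) = (1 - 2*t)^(-ν/2)
dM/dt = -ν/(2*t*(1 - 2*t)^(ν/2) - (1 - 2*t)^(ν/2))
d^2M/dt^2 = (ν^2 + 2*ν)/(4*t^2*(1 - 2*t)^(ν/2) - 4*t*(1 - 2*t)^(ν/2) + (1 - 2*t)^(ν/2))
d^3M/dt^3 = (-ν^3 - 6*ν^2 - 8*ν)/(8*t^3*(1 - 2*t)^(ν/2) - 12*t^2*(1 - 2*t)^(ν/2) + 6*t*(1 - 2*t)^(ν/2) - (1 - 2*t)^(ν/2))
d^4M/dt^4 = (ν^4 + 12*ν^3 + 44*ν^2 + 48*ν)/(16*t^4*(1 - 2*t)^(ν/2) - 32*t^3*(1 - 2*t)^(ν/2) + 24*t^2*(1 - 2*t)^(ν/2) - 8*t*(1 - 2*t)^(ν/2) + (1 - 2*t)^(ν/2))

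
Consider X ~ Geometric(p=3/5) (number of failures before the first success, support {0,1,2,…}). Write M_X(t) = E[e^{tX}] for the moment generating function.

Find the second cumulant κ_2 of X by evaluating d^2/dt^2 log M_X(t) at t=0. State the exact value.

κ_2 = K′′(0) = 10/9

M_X(t) = 3/(5*(1 - 2*e^(t)/5))
K_X(t) = log M_X(t) = -log(1 - 2*e^(t)/5) - log(5) + log(3)
K′(t) = -2*e^(t)/(2*e^(t) - 5)
K′′(t) = 10*e^(t)/(4*e^(2*t) - 20*e^(t) + 25)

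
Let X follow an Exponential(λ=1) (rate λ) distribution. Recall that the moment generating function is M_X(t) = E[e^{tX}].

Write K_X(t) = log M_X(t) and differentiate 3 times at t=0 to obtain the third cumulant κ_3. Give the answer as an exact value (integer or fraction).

κ_3 = D^3[K](0) = 2

M_X(t) = 1/(1 - t)
K_X(t) = log M_X(t) = -log(1 - t)
D^3[K](t) = -2/(t^3 - 3*t^2 + 3*t - 1)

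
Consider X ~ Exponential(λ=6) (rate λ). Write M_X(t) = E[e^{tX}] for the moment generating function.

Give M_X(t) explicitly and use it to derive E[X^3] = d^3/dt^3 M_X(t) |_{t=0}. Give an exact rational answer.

M_X(t) = 6/(6 - t)
M′(t) = 6/(t^2 - 12*t + 36)
M′′(t) = -12/(t^3 - 18*t^2 + 108*t - 216)
M′′′(t) = 36/(t^4 - 24*t^3 + 216*t^2 - 864*t + 1296)

E[X^3] = M′′′(0) = 1/36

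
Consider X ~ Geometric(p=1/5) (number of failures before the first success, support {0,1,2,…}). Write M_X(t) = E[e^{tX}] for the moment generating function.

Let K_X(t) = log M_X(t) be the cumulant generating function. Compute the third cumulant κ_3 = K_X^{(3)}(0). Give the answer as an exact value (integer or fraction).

κ_3 = K^(3)(0) = 180

M_X(t) = 1/(5*(1 - 4*e^(t)/5))
K_X(t) = log M_X(t) = -log(1 - 4*e^(t)/5) - log(5)
K^(3)(t) = (-80*e^(2*t) - 100*e^(t))/(64*e^(3*t) - 240*e^(2*t) + 300*e^(t) - 125)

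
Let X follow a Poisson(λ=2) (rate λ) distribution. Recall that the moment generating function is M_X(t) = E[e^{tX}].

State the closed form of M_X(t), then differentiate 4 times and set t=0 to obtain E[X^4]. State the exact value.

M_X(t) = e^(2*e^(t) - 2)
M′(t) = 2*e^(-2)*e^(t)*e^(2*e^(t))
M′′(t) = (4*e^(2*t)*e^(2*e^(t)) + 2*e^(t)*e^(2*e^(t)))*e^(-2)
M′′′(t) = (8*e^(3*t)*e^(2*e^(t)) + 12*e^(2*t)*e^(2*e^(t)) + 2*e^(t)*e^(2*e^(t)))*e^(-2)
M′′′′(t) = (16*e^(4*t)*e^(2*e^(t)) + 48*e^(3*t)*e^(2*e^(t)) + 28*e^(2*t)*e^(2*e^(t)) + 2*e^(t)*e^(2*e^(t)))*e^(-2)

E[X^4] = M′′′′(0) = 94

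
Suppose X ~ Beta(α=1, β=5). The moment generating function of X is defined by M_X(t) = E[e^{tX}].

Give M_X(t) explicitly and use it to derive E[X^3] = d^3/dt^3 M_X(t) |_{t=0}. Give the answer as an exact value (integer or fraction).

M_X(t) = ₁F₁(1; 6; t)
dM/dt = ₁F₁(2; 7; t)/6
d^2M/dt^2 = ₁F₁(3; 8; t)/21
d^3M/dt^3 = ₁F₁(4; 9; t)/56

E[X^3] = d^3M/dt^3 |_{t=0} = 1/56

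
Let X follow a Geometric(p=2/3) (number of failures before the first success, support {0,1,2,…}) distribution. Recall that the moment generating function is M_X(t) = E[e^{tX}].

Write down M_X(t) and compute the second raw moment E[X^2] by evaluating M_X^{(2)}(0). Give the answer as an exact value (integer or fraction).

E[X^2] = M^(2)(0) = 1

M_X(t) = 2/(3*(1 - e^(t)/3))
M^(2)(t) = (-2*e^(2*t) - 6*e^(t))/(e^(3*t) - 9*e^(2*t) + 27*e^(t) - 27)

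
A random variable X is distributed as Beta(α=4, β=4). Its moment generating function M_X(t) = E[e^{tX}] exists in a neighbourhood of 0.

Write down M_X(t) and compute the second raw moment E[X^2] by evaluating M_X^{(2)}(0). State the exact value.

M_X(t) = ₁F₁(4; 8; t)
dM/dt = ₁F₁(5; 9; t)/2
d^2M/dt^2 = 5*₁F₁(6; 10; t)/18

E[X^2] = d^2M/dt^2 |_{t=0} = 5/18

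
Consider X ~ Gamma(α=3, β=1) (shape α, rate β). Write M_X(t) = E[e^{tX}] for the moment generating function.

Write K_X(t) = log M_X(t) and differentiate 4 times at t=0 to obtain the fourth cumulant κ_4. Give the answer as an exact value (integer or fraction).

M_X(t) = (1 - t)^(-3)
K_X(t) = log M_X(t) = -3*log(1 - t)
K^(4)(t) = 18/(t^4 - 4*t^3 + 6*t^2 - 4*t + 1)

κ_4 = K^(4)(0) = 18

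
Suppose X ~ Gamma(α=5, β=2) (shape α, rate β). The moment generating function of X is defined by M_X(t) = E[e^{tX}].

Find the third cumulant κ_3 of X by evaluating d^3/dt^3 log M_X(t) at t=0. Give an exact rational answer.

κ_3 = K^(3)(0) = 5/4

M_X(t) = 32/(2 - t)^5
K_X(t) = log M_X(t) = -5*log(2 - t) + 5*log(2)
K^(3)(t) = -10/(t^3 - 6*t^2 + 12*t - 8)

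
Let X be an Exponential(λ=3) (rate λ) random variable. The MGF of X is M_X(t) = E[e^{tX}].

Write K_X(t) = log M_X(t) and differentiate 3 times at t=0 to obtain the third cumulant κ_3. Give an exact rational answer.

M_X(t) = 3/(3 - t)
K_X(t) = log M_X(t) = -log(3 - t) + log(3)
D^3[K](t) = -2/(t^3 - 9*t^2 + 27*t - 27)

κ_3 = D^3[K](0) = 2/27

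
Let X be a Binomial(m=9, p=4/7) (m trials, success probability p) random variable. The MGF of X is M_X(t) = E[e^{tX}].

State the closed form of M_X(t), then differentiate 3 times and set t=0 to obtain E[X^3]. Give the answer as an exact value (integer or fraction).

M_X(t) = (4*e^(t)/7 + 3/7)^9

E[X^3] = D^3[M](0) = 1188/7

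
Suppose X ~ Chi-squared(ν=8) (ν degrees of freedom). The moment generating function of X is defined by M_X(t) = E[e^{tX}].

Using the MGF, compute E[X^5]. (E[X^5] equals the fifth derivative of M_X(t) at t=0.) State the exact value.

M_X(t) = (1 - 2*t)^(-4)
M^(5)(t) = -215040/(512*t^9 - 2304*t^8 + 4608*t^7 - 5376*t^6 + 4032*t^5 - 2016*t^4 + 672*t^3 - 144*t^2 + 18*t - 1)

E[X^5] = M^(5)(0) = 215040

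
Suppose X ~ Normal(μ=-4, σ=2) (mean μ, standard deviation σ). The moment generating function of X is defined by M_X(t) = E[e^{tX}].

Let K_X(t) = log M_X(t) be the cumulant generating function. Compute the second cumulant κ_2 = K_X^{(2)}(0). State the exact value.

M_X(t) = e^(2*t^2 - 4*t)
K_X(t) = log M_X(t) = 2*t^2 - 4*t
K′(t) = 4*t - 4
K′′(t) = 4

κ_2 = K′′(0) = 4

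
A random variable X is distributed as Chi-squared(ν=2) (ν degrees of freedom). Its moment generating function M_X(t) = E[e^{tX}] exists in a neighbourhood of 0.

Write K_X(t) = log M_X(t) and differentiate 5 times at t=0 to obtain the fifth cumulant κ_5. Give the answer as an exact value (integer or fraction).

κ_5 = K^(5)(0) = 768

M_X(t) = 1/(1 - 2*t)
K_X(t) = log M_X(t) = -log(1 - 2*t)
K^(5)(t) = -768/(32*t^5 - 80*t^4 + 80*t^3 - 40*t^2 + 10*t - 1)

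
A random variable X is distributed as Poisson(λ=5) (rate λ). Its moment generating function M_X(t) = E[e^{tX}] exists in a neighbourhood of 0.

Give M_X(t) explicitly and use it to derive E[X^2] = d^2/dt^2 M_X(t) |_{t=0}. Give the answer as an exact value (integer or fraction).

E[X^2] = D^2[M](0) = 30

M_X(t) = e^(5*e^(t) - 5)
D^2[M](t) = (25*e^(2*t)*e^(5*e^(t)) + 5*e^(t)*e^(5*e^(t)))*e^(-5)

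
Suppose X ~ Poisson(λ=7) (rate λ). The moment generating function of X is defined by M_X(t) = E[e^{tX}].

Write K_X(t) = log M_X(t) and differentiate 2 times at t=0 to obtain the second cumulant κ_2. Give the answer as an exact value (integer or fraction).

M_X(t) = e^(7*e^(t) - 7)
K_X(t) = log M_X(t) = 7*e^(t) - 7
D^2[K](t) = 7*e^(t)

κ_2 = D^2[K](0) = 7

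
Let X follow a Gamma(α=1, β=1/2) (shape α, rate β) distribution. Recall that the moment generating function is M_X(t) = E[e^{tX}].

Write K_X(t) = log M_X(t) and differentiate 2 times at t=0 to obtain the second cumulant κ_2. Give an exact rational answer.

M_X(t) = 1/(2*(1/2 - t))
K_X(t) = log M_X(t) = -log(1/2 - t) - log(2)
K^(2)(t) = 4/(4*t^2 - 4*t + 1)

κ_2 = K^(2)(0) = 4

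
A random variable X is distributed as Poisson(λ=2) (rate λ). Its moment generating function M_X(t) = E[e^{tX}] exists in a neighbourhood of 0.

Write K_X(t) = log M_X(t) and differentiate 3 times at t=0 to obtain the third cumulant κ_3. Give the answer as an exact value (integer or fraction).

M_X(t) = e^(2*e^(t) - 2)
K_X(t) = log M_X(t) = 2*e^(t) - 2
dK/dt = 2*e^(t)
d^2K/dt^2 = 2*e^(t)
d^3K/dt^3 = 2*e^(t)

κ_3 = d^3K/dt^3 |_{t=0} = 2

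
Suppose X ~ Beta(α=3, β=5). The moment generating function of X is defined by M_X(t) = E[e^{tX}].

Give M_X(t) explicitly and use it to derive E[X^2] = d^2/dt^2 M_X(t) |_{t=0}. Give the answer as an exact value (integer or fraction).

E[X^2] = M′′(0) = 1/6

M_X(t) = ₁F₁(3; 8; t)
M′(t) = 3*₁F₁(4; 9; t)/8
M′′(t) = ₁F₁(5; 10; t)/6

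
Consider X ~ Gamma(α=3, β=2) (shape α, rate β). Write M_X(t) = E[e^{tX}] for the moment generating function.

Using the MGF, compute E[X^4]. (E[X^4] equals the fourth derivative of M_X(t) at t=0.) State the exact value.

M_X(t) = 8/(2 - t)^3
dM/dt = 24/(t^4 - 8*t^3 + 24*t^2 - 32*t + 16)
d^2M/dt^2 = -96/(t^5 - 10*t^4 + 40*t^3 - 80*t^2 + 80*t - 32)
d^3M/dt^3 = 480/(t^6 - 12*t^5 + 60*t^4 - 160*t^3 + 240*t^2 - 192*t + 64)
d^4M/dt^4 = -2880/(t^7 - 14*t^6 + 84*t^5 - 280*t^4 + 560*t^3 - 672*t^2 + 448*t - 128)

E[X^4] = d^4M/dt^4 |_{t=0} = 45/2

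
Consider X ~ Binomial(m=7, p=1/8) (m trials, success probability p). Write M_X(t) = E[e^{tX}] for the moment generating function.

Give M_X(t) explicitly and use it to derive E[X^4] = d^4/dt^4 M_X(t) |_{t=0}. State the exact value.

E[X^4] = D^4[M](0) = 4165/512

M_X(t) = (e^(t)/8 + 7/8)^7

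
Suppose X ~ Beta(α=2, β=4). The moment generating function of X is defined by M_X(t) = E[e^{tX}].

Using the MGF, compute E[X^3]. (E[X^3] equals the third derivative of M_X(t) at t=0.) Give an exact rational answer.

E[X^3] = M′′′(0) = 1/14

M_X(t) = ₁F₁(2; 6; t)
M′(t) = ₁F₁(3; 7; t)/3
M′′(t) = ₁F₁(4; 8; t)/7
M′′′(t) = ₁F₁(5; 9; t)/14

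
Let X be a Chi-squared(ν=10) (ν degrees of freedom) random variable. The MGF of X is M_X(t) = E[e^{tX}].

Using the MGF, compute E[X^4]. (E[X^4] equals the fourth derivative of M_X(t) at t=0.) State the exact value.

E[X^4] = d^4M/dt^4 |_{t=0} = 26880

M_X(t) = (1 - 2*t)^(-5)
dM/dt = 10/(64*t^6 - 192*t^5 + 240*t^4 - 160*t^3 + 60*t^2 - 12*t + 1)
d^2M/dt^2 = -120/(128*t^7 - 448*t^6 + 672*t^5 - 560*t^4 + 280*t^3 - 84*t^2 + 14*t - 1)
d^3M/dt^3 = 1680/(256*t^8 - 1024*t^7 + 1792*t^6 - 1792*t^5 + 1120*t^4 - 448*t^3 + 112*t^2 - 16*t + 1)
d^4M/dt^4 = -26880/(512*t^9 - 2304*t^8 + 4608*t^7 - 5376*t^6 + 4032*t^5 - 2016*t^4 + 672*t^3 - 144*t^2 + 18*t - 1)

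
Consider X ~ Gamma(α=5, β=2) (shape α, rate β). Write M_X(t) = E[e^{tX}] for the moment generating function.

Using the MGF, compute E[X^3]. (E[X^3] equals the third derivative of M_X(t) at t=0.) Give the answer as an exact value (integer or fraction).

M_X(t) = 32/(2 - t)^5
dM/dt = 160/(t^6 - 12*t^5 + 60*t^4 - 160*t^3 + 240*t^2 - 192*t + 64)
d^2M/dt^2 = -960/(t^7 - 14*t^6 + 84*t^5 - 280*t^4 + 560*t^3 - 672*t^2 + 448*t - 128)
d^3M/dt^3 = 6720/(t^8 - 16*t^7 + 112*t^6 - 448*t^5 + 1120*t^4 - 1792*t^3 + 1792*t^2 - 1024*t + 256)

E[X^3] = d^3M/dt^3 |_{t=0} = 105/4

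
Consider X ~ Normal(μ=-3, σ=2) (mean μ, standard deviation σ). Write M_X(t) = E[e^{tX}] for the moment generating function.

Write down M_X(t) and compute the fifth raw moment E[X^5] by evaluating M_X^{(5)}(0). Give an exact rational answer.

E[X^5] = D^5[M](0) = -2043

M_X(t) = e^(2*t^2 - 3*t)
D^5[M](t) = (1024*t^5*e^(2*t^2) - 3840*t^4*e^(2*t^2) + 8320*t^3*e^(2*t^2) - 10080*t^2*e^(2*t^2) + 6900*t*e^(2*t^2) - 2043*e^(2*t^2))*e^(-3*t)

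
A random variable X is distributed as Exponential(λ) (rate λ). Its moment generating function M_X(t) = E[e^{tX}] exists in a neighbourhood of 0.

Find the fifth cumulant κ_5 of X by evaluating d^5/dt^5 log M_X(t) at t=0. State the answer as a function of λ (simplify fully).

M_X(t) = λ/(λ - t)
K_X(t) = log M_X(t) = log(λ) - log(λ - t)
dK/dt = -1/(-λ + t)
d^2K/dt^2 = 1/(λ^2 - 2*λ*t + t^2)
d^3K/dt^3 = -2/(-λ^3 + 3*λ^2*t - 3*λ*t^2 + t^3)
d^4K/dt^4 = 6/(λ^4 - 4*λ^3*t + 6*λ^2*t^2 - 4*λ*t^3 + t^4)
d^5K/dt^5 = -24/(-λ^5 + 5*λ^4*t - 10*λ^3*t^2 + 10*λ^2*t^3 - 5*λ*t^4 + t^5)

κ_5 = d^5K/dt^5 |_{t=0} = 24/λ^5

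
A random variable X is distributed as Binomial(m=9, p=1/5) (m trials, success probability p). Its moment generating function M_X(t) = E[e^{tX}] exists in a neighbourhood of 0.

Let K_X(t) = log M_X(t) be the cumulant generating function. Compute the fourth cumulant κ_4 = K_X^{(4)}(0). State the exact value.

κ_4 = K′′′′(0) = 36/625

M_X(t) = (e^(t)/5 + 4/5)^9
K_X(t) = log M_X(t) = 9*log(e^(t)/5 + 4/5)
K′(t) = 9*e^(t)/(e^(t) + 4)
K′′(t) = 36*e^(t)/(e^(2*t) + 8*e^(t) + 16)
K′′′(t) = (-36*e^(2*t) + 144*e^(t))/(e^(3*t) + 12*e^(2*t) + 48*e^(t) + 64)
K′′′′(t) = (36*e^(3*t) - 576*e^(2*t) + 576*e^(t))/(e^(4*t) + 16*e^(3*t) + 96*e^(2*t) + 256*e^(t) + 256)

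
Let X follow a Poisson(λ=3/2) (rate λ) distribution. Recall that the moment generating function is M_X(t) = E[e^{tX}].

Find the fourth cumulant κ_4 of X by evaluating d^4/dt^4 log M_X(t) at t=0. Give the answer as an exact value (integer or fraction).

M_X(t) = e^(3*e^(t)/2 - 3/2)
K_X(t) = log M_X(t) = 3*e^(t)/2 - 3/2
D^4[K](t) = 3*e^(t)/2

κ_4 = D^4[K](0) = 3/2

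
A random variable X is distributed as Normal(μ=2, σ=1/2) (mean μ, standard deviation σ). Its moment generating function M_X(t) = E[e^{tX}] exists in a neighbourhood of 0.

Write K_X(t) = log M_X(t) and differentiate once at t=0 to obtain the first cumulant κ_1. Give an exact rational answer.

M_X(t) = e^(t^2/8 + 2*t)
K_X(t) = log M_X(t) = t^2/8 + 2*t
K^(1)(t) = t/4 + 2

κ_1 = K^(1)(0) = 2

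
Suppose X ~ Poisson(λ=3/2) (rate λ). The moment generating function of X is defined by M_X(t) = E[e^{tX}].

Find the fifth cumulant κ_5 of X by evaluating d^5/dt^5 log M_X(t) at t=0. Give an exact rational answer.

M_X(t) = e^(3*e^(t)/2 - 3/2)
K_X(t) = log M_X(t) = 3*e^(t)/2 - 3/2
K′(t) = 3*e^(t)/2
K′′(t) = 3*e^(t)/2
K′′′(t) = 3*e^(t)/2
K′′′′(t) = 3*e^(t)/2
K′′′′′(t) = 3*e^(t)/2

κ_5 = K′′′′′(0) = 3/2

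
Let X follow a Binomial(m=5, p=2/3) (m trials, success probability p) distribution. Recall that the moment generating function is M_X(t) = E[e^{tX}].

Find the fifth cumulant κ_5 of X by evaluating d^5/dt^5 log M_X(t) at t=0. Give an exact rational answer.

M_X(t) = (2*e^(t)/3 + 1/3)^5
K_X(t) = log M_X(t) = 5*log(2*e^(t)/3 + 1/3)
dK/dt = 10*e^(t)/(2*e^(t) + 1)
d^2K/dt^2 = 10*e^(t)/(4*e^(2*t) + 4*e^(t) + 1)
d^3K/dt^3 = (-20*e^(2*t) + 10*e^(t))/(8*e^(3*t) + 12*e^(2*t) + 6*e^(t) + 1)
d^4K/dt^4 = (40*e^(3*t) - 80*e^(2*t) + 10*e^(t))/(16*e^(4*t) + 32*e^(3*t) + 24*e^(2*t) + 8*e^(t) + 1)
d^5K/dt^5 = (-80*e^(4*t) + 440*e^(3*t) - 220*e^(2*t) + 10*e^(t))/(32*e^(5*t) + 80*e^(4*t) + 80*e^(3*t) + 40*e^(2*t) + 10*e^(t) + 1)

κ_5 = d^5K/dt^5 |_{t=0} = 50/81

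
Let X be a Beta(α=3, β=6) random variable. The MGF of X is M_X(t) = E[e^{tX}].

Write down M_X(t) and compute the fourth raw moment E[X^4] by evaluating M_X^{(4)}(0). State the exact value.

E[X^4] = d^4M/dt^4 |_{t=0} = 1/33

M_X(t) = ₁F₁(3; 9; t)
dM/dt = ₁F₁(4; 10; t)/3
d^2M/dt^2 = 2*₁F₁(5; 11; t)/15
d^3M/dt^3 = 2*₁F₁(6; 12; t)/33
d^4M/dt^4 = ₁F₁(7; 13; t)/33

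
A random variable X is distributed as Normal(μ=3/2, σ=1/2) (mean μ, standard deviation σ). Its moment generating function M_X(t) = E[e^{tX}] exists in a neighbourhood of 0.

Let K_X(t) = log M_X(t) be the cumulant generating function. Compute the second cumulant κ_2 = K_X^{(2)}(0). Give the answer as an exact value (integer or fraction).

κ_2 = D^2[K](0) = 1/4

M_X(t) = e^(t^2/8 + 3*t/2)
K_X(t) = log M_X(t) = t^2/8 + 3*t/2
D^2[K](t) = 1/4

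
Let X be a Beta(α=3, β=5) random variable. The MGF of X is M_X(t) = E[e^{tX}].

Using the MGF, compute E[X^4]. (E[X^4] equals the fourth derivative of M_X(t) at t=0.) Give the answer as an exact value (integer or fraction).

E[X^4] = M′′′′(0) = 1/22

M_X(t) = ₁F₁(3; 8; t)
M′(t) = 3*₁F₁(4; 9; t)/8
M′′(t) = ₁F₁(5; 10; t)/6
M′′′(t) = ₁F₁(6; 11; t)/12
M′′′′(t) = ₁F₁(7; 12; t)/22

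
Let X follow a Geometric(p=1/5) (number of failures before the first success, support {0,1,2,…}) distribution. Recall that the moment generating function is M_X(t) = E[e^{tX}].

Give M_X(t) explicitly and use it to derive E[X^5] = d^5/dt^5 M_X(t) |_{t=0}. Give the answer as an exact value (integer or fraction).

E[X^5] = M^(5)(0) = 194404

M_X(t) = 1/(5*(1 - 4*e^(t)/5))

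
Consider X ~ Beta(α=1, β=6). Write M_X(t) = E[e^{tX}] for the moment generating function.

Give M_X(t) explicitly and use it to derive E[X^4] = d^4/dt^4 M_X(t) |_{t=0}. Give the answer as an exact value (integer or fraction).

M_X(t) = ₁F₁(1; 7; t)
M^(4)(t) = ₁F₁(5; 11; t)/210

E[X^4] = M^(4)(0) = 1/210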